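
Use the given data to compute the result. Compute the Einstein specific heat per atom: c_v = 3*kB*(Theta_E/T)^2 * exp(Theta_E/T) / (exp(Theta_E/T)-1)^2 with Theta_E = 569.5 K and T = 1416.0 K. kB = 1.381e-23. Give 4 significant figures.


Step 1: x = Theta_E/T = 569.5/1416.0 = 0.4022
Step 2: x^2 = 0.1618
Step 3: exp(x) = 1.495
Step 4: c_v = 3*1.381e-23*0.1618*1.495/(1.495-1)^2 = 4.088e-23

4.088e-23


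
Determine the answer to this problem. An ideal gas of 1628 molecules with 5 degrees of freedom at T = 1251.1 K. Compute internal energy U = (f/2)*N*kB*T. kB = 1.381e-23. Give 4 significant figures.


Step 1: f/2 = 5/2 = 2.5
Step 2: N*kB*T = 1628*1.381e-23*1251.1 = 2.813e-17
Step 3: U = 2.5 * 2.813e-17 = 7.032e-17 J

7.032e-17


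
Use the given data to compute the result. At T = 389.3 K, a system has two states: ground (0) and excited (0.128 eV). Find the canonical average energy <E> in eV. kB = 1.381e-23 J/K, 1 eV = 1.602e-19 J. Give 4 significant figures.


Step 1: beta*E = 0.128*1.602e-19/(1.381e-23*389.3) = 3.814
Step 2: exp(-beta*E) = 0.02206
Step 3: <E> = 0.128*0.02206/(1+0.02206) = 0.002762 eV

0.002762


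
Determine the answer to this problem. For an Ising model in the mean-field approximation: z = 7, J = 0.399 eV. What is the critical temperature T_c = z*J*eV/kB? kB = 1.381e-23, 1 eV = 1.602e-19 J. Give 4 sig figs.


Step 1: z*J = 7*0.399 = 2.793 eV
Step 2: Convert to Joules: 2.793*1.602e-19 = 4.474e-19 J
Step 3: T_c = 4.474e-19 / 1.381e-23 = 3.24e+04 K

3.24e+04


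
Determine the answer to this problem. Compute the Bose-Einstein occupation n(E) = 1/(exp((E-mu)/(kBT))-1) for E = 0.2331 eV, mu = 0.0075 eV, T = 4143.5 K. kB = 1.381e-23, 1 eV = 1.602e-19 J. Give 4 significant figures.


Step 1: (E - mu) = 0.2256 eV
Step 2: x = (E-mu)*eV/(kB*T) = 0.2256*1.602e-19/(1.381e-23*4143.5) = 0.6316
Step 3: exp(x) = 1.881
Step 4: n = 1/(exp(x)-1) = 1.136

1.136


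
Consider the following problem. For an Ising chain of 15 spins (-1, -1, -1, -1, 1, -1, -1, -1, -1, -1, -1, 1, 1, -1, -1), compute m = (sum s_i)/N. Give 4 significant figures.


Step 1: Count up spins (+1): 3, down spins (-1): 12
Step 2: Total magnetization M = 3 - 12 = -9
Step 3: m = M/N = -9/15 = -0.6

-0.6


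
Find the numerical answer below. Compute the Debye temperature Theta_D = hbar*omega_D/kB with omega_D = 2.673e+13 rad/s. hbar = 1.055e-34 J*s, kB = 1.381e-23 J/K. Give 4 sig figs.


Step 1: hbar*omega_D = 1.055e-34 * 2.673e+13 = 2.82e-21 J
Step 2: Theta_D = 2.82e-21 / 1.381e-23
Step 3: Theta_D = 204.2 K

204.2


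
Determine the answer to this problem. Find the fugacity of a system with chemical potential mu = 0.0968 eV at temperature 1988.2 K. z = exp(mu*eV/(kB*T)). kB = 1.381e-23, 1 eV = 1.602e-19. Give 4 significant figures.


Step 1: Convert mu to Joules: 0.0968*1.602e-19 = 1.551e-20 J
Step 2: kB*T = 1.381e-23*1988.2 = 2.746e-20 J
Step 3: mu/(kB*T) = 0.5648
Step 4: z = exp(0.5648) = 1.759

1.759


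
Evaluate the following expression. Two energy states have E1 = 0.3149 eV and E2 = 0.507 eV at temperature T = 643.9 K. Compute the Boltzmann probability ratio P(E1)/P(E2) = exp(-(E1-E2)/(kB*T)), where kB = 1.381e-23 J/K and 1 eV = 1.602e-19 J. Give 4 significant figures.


Step 1: Compute energy difference dE = E1 - E2 = 0.3149 - 0.507 = -0.1921 eV
Step 2: Convert to Joules: dE_J = -0.1921 * 1.602e-19 = -3.077e-20 J
Step 3: Compute exponent = -dE_J / (kB * T) = -(-3.077e-20) / (1.381e-23 * 643.9) = 3.461
Step 4: P(E1)/P(E2) = exp(3.461) = 31.84

31.84


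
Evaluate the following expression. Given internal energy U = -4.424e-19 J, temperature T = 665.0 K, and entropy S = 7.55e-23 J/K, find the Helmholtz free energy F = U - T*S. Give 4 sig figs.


Step 1: T*S = 665.0 * 7.55e-23 = 5.021e-20 J
Step 2: F = U - T*S = -4.424e-19 - 5.021e-20
Step 3: F = -4.926e-19 J

-4.926e-19


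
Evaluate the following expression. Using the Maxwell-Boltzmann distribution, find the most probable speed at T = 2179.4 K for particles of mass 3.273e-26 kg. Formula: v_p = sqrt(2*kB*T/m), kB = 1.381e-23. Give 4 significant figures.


Step 1: Numerator = 2*kB*T = 2*1.381e-23*2179.4 = 6.02e-20
Step 2: Ratio = 6.02e-20 / 3.273e-26 = 1.839e+06
Step 3: v_p = sqrt(1.839e+06) = 1356 m/s

1356


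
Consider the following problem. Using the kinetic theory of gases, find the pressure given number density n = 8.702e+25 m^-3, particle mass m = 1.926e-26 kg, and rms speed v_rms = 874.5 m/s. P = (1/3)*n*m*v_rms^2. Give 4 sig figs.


Step 1: v_rms^2 = 874.5^2 = 7.648e+05
Step 2: n*m = 8.702e+25*1.926e-26 = 1.676
Step 3: P = (1/3)*1.676*7.648e+05 = 4.272e+05 Pa

4.272e+05


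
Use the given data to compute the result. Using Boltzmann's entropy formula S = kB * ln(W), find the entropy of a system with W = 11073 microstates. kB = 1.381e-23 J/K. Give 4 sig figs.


Step 1: ln(W) = ln(11073) = 9.312
Step 2: S = kB * ln(W) = 1.381e-23 * 9.312
Step 3: S = 1.286e-22 J/K

1.286e-22


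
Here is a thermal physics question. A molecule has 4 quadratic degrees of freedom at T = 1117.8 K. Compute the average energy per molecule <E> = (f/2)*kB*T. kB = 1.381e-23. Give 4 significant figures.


Step 1: f/2 = 4/2 = 2
Step 2: kB*T = 1.381e-23 * 1117.8 = 1.544e-20
Step 3: <E> = 2 * 1.544e-20 = 3.087e-20 J

3.087e-20


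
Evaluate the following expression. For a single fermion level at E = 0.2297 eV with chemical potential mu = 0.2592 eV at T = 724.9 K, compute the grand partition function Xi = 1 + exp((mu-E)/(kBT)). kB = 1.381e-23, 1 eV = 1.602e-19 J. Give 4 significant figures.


Step 1: (mu - E) = 0.2592 - 0.2297 = 0.0295 eV
Step 2: x = (mu-E)*eV/(kB*T) = 0.0295*1.602e-19/(1.381e-23*724.9) = 0.4721
Step 3: exp(x) = 1.603
Step 4: Xi = 1 + 1.603 = 2.603

2.603


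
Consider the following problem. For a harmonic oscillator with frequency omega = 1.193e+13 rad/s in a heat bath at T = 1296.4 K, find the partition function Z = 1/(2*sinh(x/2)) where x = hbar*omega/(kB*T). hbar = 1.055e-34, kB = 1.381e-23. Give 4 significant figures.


Step 1: Compute x = hbar*omega/(kB*T) = 1.055e-34*1.193e+13/(1.381e-23*1296.4) = 0.0703
Step 2: x/2 = 0.03515
Step 3: sinh(x/2) = 0.03516
Step 4: Z = 1/(2*0.03516) = 14.22

14.22


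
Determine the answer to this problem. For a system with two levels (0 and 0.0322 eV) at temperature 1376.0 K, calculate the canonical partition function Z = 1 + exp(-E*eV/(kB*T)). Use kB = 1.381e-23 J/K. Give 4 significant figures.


Step 1: Compute beta*E = E*eV/(kB*T) = 0.0322*1.602e-19/(1.381e-23*1376.0) = 0.2715
Step 2: exp(-beta*E) = exp(-0.2715) = 0.7623
Step 3: Z = 1 + 0.7623 = 1.762

1.762


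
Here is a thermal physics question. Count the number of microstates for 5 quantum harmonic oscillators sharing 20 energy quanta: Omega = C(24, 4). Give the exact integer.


Step 1: Use binomial coefficient C(24, 4)
Step 2: Numerator = 24! / 20!
Step 3: Denominator = 4!
Step 4: Omega = 10626

10626


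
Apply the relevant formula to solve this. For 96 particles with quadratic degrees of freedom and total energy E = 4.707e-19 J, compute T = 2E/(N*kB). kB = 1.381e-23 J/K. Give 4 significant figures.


Step 1: Numerator = 2*E = 2*4.707e-19 = 9.414e-19 J
Step 2: Denominator = N*kB = 96*1.381e-23 = 1.326e-21
Step 3: T = 9.414e-19 / 1.326e-21 = 710.1 K

710.1


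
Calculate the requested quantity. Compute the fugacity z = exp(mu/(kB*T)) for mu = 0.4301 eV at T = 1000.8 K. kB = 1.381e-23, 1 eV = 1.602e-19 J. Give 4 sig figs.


Step 1: Convert mu to Joules: 0.4301*1.602e-19 = 6.89e-20 J
Step 2: kB*T = 1.381e-23*1000.8 = 1.382e-20 J
Step 3: mu/(kB*T) = 4.985
Step 4: z = exp(4.985) = 146.2

146.2


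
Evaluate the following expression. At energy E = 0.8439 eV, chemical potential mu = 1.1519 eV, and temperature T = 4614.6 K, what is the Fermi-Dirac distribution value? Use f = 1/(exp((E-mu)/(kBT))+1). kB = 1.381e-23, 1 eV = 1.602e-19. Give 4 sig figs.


Step 1: (E - mu) = 0.8439 - 1.1519 = -0.308 eV
Step 2: Convert: (E-mu)*eV = -4.934e-20 J
Step 3: x = (E-mu)*eV/(kB*T) = -0.7743
Step 4: f = 1/(exp(-0.7743)+1) = 0.6844

0.6844


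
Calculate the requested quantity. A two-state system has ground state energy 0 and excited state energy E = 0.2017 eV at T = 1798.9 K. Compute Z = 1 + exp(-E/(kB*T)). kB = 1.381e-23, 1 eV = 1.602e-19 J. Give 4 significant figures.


Step 1: Compute beta*E = E*eV/(kB*T) = 0.2017*1.602e-19/(1.381e-23*1798.9) = 1.301
Step 2: exp(-beta*E) = exp(-1.301) = 0.2723
Step 3: Z = 1 + 0.2723 = 1.272

1.272


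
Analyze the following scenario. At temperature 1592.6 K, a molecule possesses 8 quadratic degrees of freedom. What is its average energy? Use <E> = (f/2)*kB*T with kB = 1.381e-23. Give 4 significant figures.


Step 1: f/2 = 8/2 = 4
Step 2: kB*T = 1.381e-23 * 1592.6 = 2.199e-20
Step 3: <E> = 4 * 2.199e-20 = 8.798e-20 J

8.798e-20


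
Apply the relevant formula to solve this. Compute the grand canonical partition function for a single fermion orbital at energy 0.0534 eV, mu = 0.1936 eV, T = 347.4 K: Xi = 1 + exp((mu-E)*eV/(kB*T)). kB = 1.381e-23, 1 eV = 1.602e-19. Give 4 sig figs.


Step 1: (mu - E) = 0.1936 - 0.0534 = 0.1402 eV
Step 2: x = (mu-E)*eV/(kB*T) = 0.1402*1.602e-19/(1.381e-23*347.4) = 4.682
Step 3: exp(x) = 107.9
Step 4: Xi = 1 + 107.9 = 108.9

108.9


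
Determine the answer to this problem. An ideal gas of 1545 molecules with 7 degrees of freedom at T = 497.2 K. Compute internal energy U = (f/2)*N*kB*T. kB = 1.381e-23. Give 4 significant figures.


Step 1: f/2 = 7/2 = 3.5
Step 2: N*kB*T = 1545*1.381e-23*497.2 = 1.061e-17
Step 3: U = 3.5 * 1.061e-17 = 3.713e-17 J

3.713e-17


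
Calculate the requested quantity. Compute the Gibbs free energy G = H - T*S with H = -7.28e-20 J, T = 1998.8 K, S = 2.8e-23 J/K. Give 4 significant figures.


Step 1: T*S = 1998.8 * 2.8e-23 = 5.597e-20 J
Step 2: G = H - T*S = -7.28e-20 - 5.597e-20
Step 3: G = -1.288e-19 J

-1.288e-19


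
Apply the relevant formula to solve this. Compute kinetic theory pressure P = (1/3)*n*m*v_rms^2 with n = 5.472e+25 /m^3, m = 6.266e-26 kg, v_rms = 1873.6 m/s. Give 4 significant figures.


Step 1: v_rms^2 = 1873.6^2 = 3.51e+06
Step 2: n*m = 5.472e+25*6.266e-26 = 3.429
Step 3: P = (1/3)*3.429*3.51e+06 = 4.012e+06 Pa

4.012e+06


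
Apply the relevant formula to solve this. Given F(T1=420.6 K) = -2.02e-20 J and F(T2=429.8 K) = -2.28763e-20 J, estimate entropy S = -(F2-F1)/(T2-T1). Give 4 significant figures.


Step 1: dF = F2 - F1 = -2.28763e-20 - (-2.02e-20) = -2.6763e-21 J
Step 2: dT = T2 - T1 = 429.8 - 420.6 = 9.2 K
Step 3: S = -dF/dT = -(-2.6763e-21)/9.2 = 2.909e-22 J/K

2.909e-22


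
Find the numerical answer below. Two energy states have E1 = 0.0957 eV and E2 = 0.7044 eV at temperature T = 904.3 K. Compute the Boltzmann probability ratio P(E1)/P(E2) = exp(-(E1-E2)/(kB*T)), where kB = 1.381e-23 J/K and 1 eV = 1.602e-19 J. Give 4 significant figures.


Step 1: Compute energy difference dE = E1 - E2 = 0.0957 - 0.7044 = -0.6087 eV
Step 2: Convert to Joules: dE_J = -0.6087 * 1.602e-19 = -9.751e-20 J
Step 3: Compute exponent = -dE_J / (kB * T) = -(-9.751e-20) / (1.381e-23 * 904.3) = 7.808
Step 4: P(E1)/P(E2) = exp(7.808) = 2461

2461


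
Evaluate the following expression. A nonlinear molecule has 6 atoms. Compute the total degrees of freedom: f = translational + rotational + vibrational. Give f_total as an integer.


Step 1: Translational DOF = 3
Step 2: Rotational DOF (nonlinear) = 3
Step 3: Vibrational DOF = 3*6 - 6 = 12
Step 4: Total = 3 + 3 + 12 = 18

18


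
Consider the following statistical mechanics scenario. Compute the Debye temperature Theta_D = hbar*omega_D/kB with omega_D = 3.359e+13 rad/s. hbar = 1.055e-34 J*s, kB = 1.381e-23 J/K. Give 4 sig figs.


Step 1: hbar*omega_D = 1.055e-34 * 3.359e+13 = 3.544e-21 J
Step 2: Theta_D = 3.544e-21 / 1.381e-23
Step 3: Theta_D = 256.6 K

256.6


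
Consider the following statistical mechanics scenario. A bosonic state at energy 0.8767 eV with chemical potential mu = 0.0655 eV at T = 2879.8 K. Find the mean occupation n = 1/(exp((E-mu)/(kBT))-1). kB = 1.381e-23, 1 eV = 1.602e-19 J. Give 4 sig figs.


Step 1: (E - mu) = 0.8112 eV
Step 2: x = (E-mu)*eV/(kB*T) = 0.8112*1.602e-19/(1.381e-23*2879.8) = 3.268
Step 3: exp(x) = 26.25
Step 4: n = 1/(exp(x)-1) = 0.0396

0.0396


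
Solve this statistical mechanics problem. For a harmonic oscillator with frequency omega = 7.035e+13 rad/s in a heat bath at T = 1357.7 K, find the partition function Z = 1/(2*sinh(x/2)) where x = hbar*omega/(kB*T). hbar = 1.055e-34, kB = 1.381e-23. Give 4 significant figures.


Step 1: Compute x = hbar*omega/(kB*T) = 1.055e-34*7.035e+13/(1.381e-23*1357.7) = 0.3958
Step 2: x/2 = 0.1979
Step 3: sinh(x/2) = 0.1992
Step 4: Z = 1/(2*0.1992) = 2.51

2.51


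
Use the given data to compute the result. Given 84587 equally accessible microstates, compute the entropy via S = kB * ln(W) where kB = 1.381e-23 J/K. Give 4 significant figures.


Step 1: ln(W) = ln(84587) = 11.35
Step 2: S = kB * ln(W) = 1.381e-23 * 11.35
Step 3: S = 1.567e-22 J/K

1.567e-22


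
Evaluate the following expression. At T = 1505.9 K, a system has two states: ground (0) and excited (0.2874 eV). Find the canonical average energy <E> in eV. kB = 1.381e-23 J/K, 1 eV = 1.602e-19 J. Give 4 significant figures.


Step 1: beta*E = 0.2874*1.602e-19/(1.381e-23*1505.9) = 2.214
Step 2: exp(-beta*E) = 0.1093
Step 3: <E> = 0.2874*0.1093/(1+0.1093) = 0.02831 eV

0.02831


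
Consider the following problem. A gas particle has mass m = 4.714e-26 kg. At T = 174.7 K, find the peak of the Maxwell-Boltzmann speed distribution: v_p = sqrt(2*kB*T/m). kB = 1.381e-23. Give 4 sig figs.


Step 1: Numerator = 2*kB*T = 2*1.381e-23*174.7 = 4.825e-21
Step 2: Ratio = 4.825e-21 / 4.714e-26 = 1.024e+05
Step 3: v_p = sqrt(1.024e+05) = 319.9 m/s

319.9


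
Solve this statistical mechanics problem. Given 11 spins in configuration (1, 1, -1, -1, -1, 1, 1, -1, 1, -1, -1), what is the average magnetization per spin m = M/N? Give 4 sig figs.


Step 1: Count up spins (+1): 5, down spins (-1): 6
Step 2: Total magnetization M = 5 - 6 = -1
Step 3: m = M/N = -1/11 = -0.09091

-0.09091


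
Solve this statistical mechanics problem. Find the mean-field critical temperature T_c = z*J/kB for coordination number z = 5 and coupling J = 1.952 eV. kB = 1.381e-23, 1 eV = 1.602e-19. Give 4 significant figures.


Step 1: z*J = 5*1.952 = 9.76 eV
Step 2: Convert to Joules: 9.76*1.602e-19 = 1.564e-18 J
Step 3: T_c = 1.564e-18 / 1.381e-23 = 1.132e+05 K

1.132e+05


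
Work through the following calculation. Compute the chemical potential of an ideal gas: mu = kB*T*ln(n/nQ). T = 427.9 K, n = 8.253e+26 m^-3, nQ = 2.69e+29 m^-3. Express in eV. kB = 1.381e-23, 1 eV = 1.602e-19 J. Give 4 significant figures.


Step 1: n/nQ = 8.253e+26/2.69e+29 = 0.003068
Step 2: ln(n/nQ) = -5.787
Step 3: mu = kB*T*ln(n/nQ) = 5.909e-21*-5.787 = -3.42e-20 J
Step 4: Convert to eV: -3.42e-20/1.602e-19 = -0.2135 eV

-0.2135


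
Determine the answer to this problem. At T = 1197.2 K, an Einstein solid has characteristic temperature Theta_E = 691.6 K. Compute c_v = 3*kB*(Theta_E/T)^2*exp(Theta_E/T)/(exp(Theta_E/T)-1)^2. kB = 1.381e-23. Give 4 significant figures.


Step 1: x = Theta_E/T = 691.6/1197.2 = 0.5777
Step 2: x^2 = 0.3337
Step 3: exp(x) = 1.782
Step 4: c_v = 3*1.381e-23*0.3337*1.782/(1.782-1)^2 = 4.03e-23

4.03e-23


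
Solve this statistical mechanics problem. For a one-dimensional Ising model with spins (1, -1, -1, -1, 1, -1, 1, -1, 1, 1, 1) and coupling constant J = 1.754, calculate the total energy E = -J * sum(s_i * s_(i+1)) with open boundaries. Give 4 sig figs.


Step 1: Nearest-neighbor products: -1, 1, 1, -1, -1, -1, -1, -1, 1, 1
Step 2: Sum of products = -2
Step 3: E = -1.754 * -2 = 3.508

3.508


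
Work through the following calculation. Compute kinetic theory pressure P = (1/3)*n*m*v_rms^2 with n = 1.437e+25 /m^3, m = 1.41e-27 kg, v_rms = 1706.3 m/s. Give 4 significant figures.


Step 1: v_rms^2 = 1706.3^2 = 2.911e+06
Step 2: n*m = 1.437e+25*1.41e-27 = 0.02026
Step 3: P = (1/3)*0.02026*2.911e+06 = 1.966e+04 Pa

1.966e+04


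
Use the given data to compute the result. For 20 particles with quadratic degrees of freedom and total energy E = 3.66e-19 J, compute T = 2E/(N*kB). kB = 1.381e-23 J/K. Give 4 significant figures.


Step 1: Numerator = 2*E = 2*3.66e-19 = 7.32e-19 J
Step 2: Denominator = N*kB = 20*1.381e-23 = 2.762e-22
Step 3: T = 7.32e-19 / 2.762e-22 = 2650 K

2650


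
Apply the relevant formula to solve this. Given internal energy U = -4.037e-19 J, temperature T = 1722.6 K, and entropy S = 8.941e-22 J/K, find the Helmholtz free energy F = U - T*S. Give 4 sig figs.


Step 1: T*S = 1722.6 * 8.941e-22 = 1.54e-18 J
Step 2: F = U - T*S = -4.037e-19 - 1.54e-18
Step 3: F = -1.944e-18 J

-1.944e-18


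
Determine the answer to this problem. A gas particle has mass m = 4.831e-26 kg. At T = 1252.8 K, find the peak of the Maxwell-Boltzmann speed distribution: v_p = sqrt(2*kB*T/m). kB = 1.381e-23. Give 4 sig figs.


Step 1: Numerator = 2*kB*T = 2*1.381e-23*1252.8 = 3.46e-20
Step 2: Ratio = 3.46e-20 / 4.831e-26 = 7.163e+05
Step 3: v_p = sqrt(7.163e+05) = 846.3 m/s

846.3


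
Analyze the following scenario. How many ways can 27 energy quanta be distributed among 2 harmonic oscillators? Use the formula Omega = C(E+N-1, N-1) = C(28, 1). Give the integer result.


Step 1: Use binomial coefficient C(28, 1)
Step 2: Numerator = 28! / 27!
Step 3: Denominator = 1!
Step 4: Omega = 28

28


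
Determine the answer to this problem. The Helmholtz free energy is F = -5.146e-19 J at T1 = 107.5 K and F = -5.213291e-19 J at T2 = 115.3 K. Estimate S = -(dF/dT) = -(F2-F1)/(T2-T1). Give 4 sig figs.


Step 1: dF = F2 - F1 = -5.213291e-19 - (-5.146e-19) = -6.7291e-21 J
Step 2: dT = T2 - T1 = 115.3 - 107.5 = 7.8 K
Step 3: S = -dF/dT = -(-6.7291e-21)/7.8 = 8.627e-22 J/K

8.627e-22


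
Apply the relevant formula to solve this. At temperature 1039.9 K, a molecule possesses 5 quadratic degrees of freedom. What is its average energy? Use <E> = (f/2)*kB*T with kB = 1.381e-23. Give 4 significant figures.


Step 1: f/2 = 5/2 = 2.5
Step 2: kB*T = 1.381e-23 * 1039.9 = 1.436e-20
Step 3: <E> = 2.5 * 1.436e-20 = 3.59e-20 J

3.59e-20


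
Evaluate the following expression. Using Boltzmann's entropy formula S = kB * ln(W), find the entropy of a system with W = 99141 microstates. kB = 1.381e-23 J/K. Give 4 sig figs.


Step 1: ln(W) = ln(99141) = 11.5
Step 2: S = kB * ln(W) = 1.381e-23 * 11.5
Step 3: S = 1.589e-22 J/K

1.589e-22


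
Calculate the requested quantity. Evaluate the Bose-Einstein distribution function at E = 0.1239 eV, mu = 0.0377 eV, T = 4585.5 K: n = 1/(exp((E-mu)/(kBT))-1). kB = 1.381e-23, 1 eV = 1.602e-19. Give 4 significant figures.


Step 1: (E - mu) = 0.0862 eV
Step 2: x = (E-mu)*eV/(kB*T) = 0.0862*1.602e-19/(1.381e-23*4585.5) = 0.2181
Step 3: exp(x) = 1.244
Step 4: n = 1/(exp(x)-1) = 4.104

4.104


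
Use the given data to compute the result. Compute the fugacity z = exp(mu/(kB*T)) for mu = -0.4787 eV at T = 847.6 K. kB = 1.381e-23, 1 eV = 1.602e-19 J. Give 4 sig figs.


Step 1: Convert mu to Joules: -0.4787*1.602e-19 = -7.669e-20 J
Step 2: kB*T = 1.381e-23*847.6 = 1.171e-20 J
Step 3: mu/(kB*T) = -6.552
Step 4: z = exp(-6.552) = 0.001428

0.001428


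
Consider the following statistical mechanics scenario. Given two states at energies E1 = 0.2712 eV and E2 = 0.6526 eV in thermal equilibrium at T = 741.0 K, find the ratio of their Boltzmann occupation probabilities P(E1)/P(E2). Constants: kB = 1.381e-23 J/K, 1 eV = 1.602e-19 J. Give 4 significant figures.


Step 1: Compute energy difference dE = E1 - E2 = 0.2712 - 0.6526 = -0.3814 eV
Step 2: Convert to Joules: dE_J = -0.3814 * 1.602e-19 = -6.11e-20 J
Step 3: Compute exponent = -dE_J / (kB * T) = -(-6.11e-20) / (1.381e-23 * 741.0) = 5.971
Step 4: P(E1)/P(E2) = exp(5.971) = 391.8

391.8


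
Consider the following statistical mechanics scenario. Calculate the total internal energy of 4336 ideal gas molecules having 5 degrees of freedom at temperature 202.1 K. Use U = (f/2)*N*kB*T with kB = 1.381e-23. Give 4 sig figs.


Step 1: f/2 = 5/2 = 2.5
Step 2: N*kB*T = 4336*1.381e-23*202.1 = 1.21e-17
Step 3: U = 2.5 * 1.21e-17 = 3.025e-17 J

3.025e-17


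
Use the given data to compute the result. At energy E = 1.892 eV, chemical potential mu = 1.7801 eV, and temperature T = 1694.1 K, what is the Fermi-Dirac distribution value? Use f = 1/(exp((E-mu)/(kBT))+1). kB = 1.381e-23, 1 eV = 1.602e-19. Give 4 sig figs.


Step 1: (E - mu) = 1.892 - 1.7801 = 0.1119 eV
Step 2: Convert: (E-mu)*eV = 1.793e-20 J
Step 3: x = (E-mu)*eV/(kB*T) = 0.7662
Step 4: f = 1/(exp(0.7662)+1) = 0.3173

0.3173


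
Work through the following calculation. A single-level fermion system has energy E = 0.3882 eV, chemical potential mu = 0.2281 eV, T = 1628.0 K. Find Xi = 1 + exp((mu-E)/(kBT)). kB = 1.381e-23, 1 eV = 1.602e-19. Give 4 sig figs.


Step 1: (mu - E) = 0.2281 - 0.3882 = -0.1601 eV
Step 2: x = (mu-E)*eV/(kB*T) = -0.1601*1.602e-19/(1.381e-23*1628.0) = -1.141
Step 3: exp(x) = 0.3196
Step 4: Xi = 1 + 0.3196 = 1.32

1.32


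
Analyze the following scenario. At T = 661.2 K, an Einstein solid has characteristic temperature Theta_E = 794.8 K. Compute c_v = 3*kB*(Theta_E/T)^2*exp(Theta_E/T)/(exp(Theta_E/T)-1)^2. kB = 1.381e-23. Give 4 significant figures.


Step 1: x = Theta_E/T = 794.8/661.2 = 1.202
Step 2: x^2 = 1.445
Step 3: exp(x) = 3.327
Step 4: c_v = 3*1.381e-23*1.445*3.327/(3.327-1)^2 = 3.678e-23

3.678e-23


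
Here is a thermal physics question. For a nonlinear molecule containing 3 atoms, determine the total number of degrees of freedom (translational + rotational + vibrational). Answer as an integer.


Step 1: Translational DOF = 3
Step 2: Rotational DOF (nonlinear) = 3
Step 3: Vibrational DOF = 3*3 - 6 = 3
Step 4: Total = 3 + 3 + 3 = 9

9


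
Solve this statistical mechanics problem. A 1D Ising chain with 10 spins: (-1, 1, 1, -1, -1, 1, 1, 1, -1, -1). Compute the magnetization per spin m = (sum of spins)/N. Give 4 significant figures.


Step 1: Count up spins (+1): 5, down spins (-1): 5
Step 2: Total magnetization M = 5 - 5 = 0
Step 3: m = M/N = 0/10 = 0

0


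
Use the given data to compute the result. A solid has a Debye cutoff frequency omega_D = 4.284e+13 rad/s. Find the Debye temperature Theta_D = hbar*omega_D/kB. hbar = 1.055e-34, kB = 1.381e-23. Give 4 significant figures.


Step 1: hbar*omega_D = 1.055e-34 * 4.284e+13 = 4.52e-21 J
Step 2: Theta_D = 4.52e-21 / 1.381e-23
Step 3: Theta_D = 327.3 K

327.3


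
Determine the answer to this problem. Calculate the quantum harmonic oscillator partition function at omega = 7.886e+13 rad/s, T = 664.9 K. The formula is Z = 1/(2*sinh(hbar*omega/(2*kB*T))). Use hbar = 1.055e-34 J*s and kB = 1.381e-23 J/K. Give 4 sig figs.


Step 1: Compute x = hbar*omega/(kB*T) = 1.055e-34*7.886e+13/(1.381e-23*664.9) = 0.9061
Step 2: x/2 = 0.453
Step 3: sinh(x/2) = 0.4687
Step 4: Z = 1/(2*0.4687) = 1.067

1.067


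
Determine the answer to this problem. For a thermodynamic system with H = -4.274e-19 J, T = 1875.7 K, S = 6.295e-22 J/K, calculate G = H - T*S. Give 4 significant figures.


Step 1: T*S = 1875.7 * 6.295e-22 = 1.181e-18 J
Step 2: G = H - T*S = -4.274e-19 - 1.181e-18
Step 3: G = -1.608e-18 J

-1.608e-18


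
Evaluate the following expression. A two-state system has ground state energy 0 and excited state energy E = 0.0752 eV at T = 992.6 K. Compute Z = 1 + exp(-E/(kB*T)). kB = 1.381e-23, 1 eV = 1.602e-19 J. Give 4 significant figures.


Step 1: Compute beta*E = E*eV/(kB*T) = 0.0752*1.602e-19/(1.381e-23*992.6) = 0.8788
Step 2: exp(-beta*E) = exp(-0.8788) = 0.4153
Step 3: Z = 1 + 0.4153 = 1.415

1.415


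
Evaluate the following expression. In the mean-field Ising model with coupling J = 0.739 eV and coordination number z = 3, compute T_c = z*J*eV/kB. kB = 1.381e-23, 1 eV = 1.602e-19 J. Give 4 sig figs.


Step 1: z*J = 3*0.739 = 2.217 eV
Step 2: Convert to Joules: 2.217*1.602e-19 = 3.552e-19 J
Step 3: T_c = 3.552e-19 / 1.381e-23 = 2.572e+04 K

2.572e+04


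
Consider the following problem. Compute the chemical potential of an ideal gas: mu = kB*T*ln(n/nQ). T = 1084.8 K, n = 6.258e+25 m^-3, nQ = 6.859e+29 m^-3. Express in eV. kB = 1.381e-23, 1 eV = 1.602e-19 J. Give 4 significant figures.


Step 1: n/nQ = 6.258e+25/6.859e+29 = 9.124e-05
Step 2: ln(n/nQ) = -9.302
Step 3: mu = kB*T*ln(n/nQ) = 1.498e-20*-9.302 = -1.394e-19 J
Step 4: Convert to eV: -1.394e-19/1.602e-19 = -0.8699 eV

-0.8699


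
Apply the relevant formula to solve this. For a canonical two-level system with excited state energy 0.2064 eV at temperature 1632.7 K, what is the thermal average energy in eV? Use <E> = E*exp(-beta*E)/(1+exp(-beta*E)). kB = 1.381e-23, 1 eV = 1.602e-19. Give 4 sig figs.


Step 1: beta*E = 0.2064*1.602e-19/(1.381e-23*1632.7) = 1.466
Step 2: exp(-beta*E) = 0.2307
Step 3: <E> = 0.2064*0.2307/(1+0.2307) = 0.0387 eV

0.0387


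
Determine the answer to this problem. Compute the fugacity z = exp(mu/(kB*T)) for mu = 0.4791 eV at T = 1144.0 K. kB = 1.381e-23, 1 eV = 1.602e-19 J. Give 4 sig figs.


Step 1: Convert mu to Joules: 0.4791*1.602e-19 = 7.675e-20 J
Step 2: kB*T = 1.381e-23*1144.0 = 1.58e-20 J
Step 3: mu/(kB*T) = 4.858
Step 4: z = exp(4.858) = 128.8

128.8


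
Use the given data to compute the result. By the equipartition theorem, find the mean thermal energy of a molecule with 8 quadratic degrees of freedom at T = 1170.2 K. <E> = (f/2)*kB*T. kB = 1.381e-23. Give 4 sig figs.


Step 1: f/2 = 8/2 = 4
Step 2: kB*T = 1.381e-23 * 1170.2 = 1.616e-20
Step 3: <E> = 4 * 1.616e-20 = 6.464e-20 J

6.464e-20


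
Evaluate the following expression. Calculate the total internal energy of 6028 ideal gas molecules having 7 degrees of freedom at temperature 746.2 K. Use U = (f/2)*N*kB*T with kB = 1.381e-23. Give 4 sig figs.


Step 1: f/2 = 7/2 = 3.5
Step 2: N*kB*T = 6028*1.381e-23*746.2 = 6.212e-17
Step 3: U = 3.5 * 6.212e-17 = 2.174e-16 J

2.174e-16


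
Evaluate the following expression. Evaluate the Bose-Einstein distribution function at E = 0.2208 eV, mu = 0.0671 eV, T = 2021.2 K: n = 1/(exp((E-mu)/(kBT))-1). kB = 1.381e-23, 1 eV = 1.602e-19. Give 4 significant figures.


Step 1: (E - mu) = 0.1537 eV
Step 2: x = (E-mu)*eV/(kB*T) = 0.1537*1.602e-19/(1.381e-23*2021.2) = 0.8821
Step 3: exp(x) = 2.416
Step 4: n = 1/(exp(x)-1) = 0.7062

0.7062


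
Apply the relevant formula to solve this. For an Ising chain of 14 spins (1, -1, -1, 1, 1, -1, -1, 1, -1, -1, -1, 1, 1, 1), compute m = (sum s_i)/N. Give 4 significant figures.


Step 1: Count up spins (+1): 7, down spins (-1): 7
Step 2: Total magnetization M = 7 - 7 = 0
Step 3: m = M/N = 0/14 = 0

0


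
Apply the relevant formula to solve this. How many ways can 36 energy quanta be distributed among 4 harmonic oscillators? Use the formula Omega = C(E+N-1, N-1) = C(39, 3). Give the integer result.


Step 1: Use binomial coefficient C(39, 3)
Step 2: Numerator = 39! / 36!
Step 3: Denominator = 3!
Step 4: Omega = 9139

9139


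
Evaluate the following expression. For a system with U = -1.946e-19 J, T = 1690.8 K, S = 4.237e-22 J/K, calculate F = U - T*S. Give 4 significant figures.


Step 1: T*S = 1690.8 * 4.237e-22 = 7.164e-19 J
Step 2: F = U - T*S = -1.946e-19 - 7.164e-19
Step 3: F = -9.11e-19 J

-9.11e-19


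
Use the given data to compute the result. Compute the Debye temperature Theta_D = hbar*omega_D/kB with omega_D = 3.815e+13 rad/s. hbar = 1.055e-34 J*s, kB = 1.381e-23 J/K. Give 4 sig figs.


Step 1: hbar*omega_D = 1.055e-34 * 3.815e+13 = 4.025e-21 J
Step 2: Theta_D = 4.025e-21 / 1.381e-23
Step 3: Theta_D = 291.4 K

291.4


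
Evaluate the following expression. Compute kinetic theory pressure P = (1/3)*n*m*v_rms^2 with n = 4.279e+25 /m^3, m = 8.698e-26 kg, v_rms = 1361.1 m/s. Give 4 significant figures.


Step 1: v_rms^2 = 1361.1^2 = 1.853e+06
Step 2: n*m = 4.279e+25*8.698e-26 = 3.722
Step 3: P = (1/3)*3.722*1.853e+06 = 2.298e+06 Pa

2.298e+06


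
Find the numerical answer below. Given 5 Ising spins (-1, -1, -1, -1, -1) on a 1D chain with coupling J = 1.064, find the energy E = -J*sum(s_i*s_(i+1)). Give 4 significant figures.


Step 1: Nearest-neighbor products: 1, 1, 1, 1
Step 2: Sum of products = 4
Step 3: E = -1.064 * 4 = -4.256

-4.256


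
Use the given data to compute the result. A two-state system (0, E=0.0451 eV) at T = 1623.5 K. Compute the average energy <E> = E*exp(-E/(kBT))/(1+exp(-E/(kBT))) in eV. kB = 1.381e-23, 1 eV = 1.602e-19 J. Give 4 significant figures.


Step 1: beta*E = 0.0451*1.602e-19/(1.381e-23*1623.5) = 0.3223
Step 2: exp(-beta*E) = 0.7245
Step 3: <E> = 0.0451*0.7245/(1+0.7245) = 0.01895 eV

0.01895


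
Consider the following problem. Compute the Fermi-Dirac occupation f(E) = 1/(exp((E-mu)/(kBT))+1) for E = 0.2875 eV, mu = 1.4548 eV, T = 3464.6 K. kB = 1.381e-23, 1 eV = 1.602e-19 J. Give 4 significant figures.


Step 1: (E - mu) = 0.2875 - 1.4548 = -1.167 eV
Step 2: Convert: (E-mu)*eV = -1.87e-19 J
Step 3: x = (E-mu)*eV/(kB*T) = -3.908
Step 4: f = 1/(exp(-3.908)+1) = 0.9803

0.9803


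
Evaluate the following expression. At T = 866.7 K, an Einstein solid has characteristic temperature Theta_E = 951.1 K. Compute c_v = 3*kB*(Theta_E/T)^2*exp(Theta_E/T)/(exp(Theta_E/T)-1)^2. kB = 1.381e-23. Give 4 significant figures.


Step 1: x = Theta_E/T = 951.1/866.7 = 1.097
Step 2: x^2 = 1.204
Step 3: exp(x) = 2.996
Step 4: c_v = 3*1.381e-23*1.204*2.996/(2.996-1)^2 = 3.751e-23

3.751e-23


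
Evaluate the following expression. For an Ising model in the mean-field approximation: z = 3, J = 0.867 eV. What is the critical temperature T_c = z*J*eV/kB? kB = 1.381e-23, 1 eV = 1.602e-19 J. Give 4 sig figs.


Step 1: z*J = 3*0.867 = 2.601 eV
Step 2: Convert to Joules: 2.601*1.602e-19 = 4.167e-19 J
Step 3: T_c = 4.167e-19 / 1.381e-23 = 3.017e+04 K

3.017e+04


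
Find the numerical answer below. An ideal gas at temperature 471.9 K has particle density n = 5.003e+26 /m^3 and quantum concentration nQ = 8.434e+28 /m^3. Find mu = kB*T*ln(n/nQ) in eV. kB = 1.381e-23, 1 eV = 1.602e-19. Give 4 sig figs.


Step 1: n/nQ = 5.003e+26/8.434e+28 = 0.005932
Step 2: ln(n/nQ) = -5.127
Step 3: mu = kB*T*ln(n/nQ) = 6.517e-21*-5.127 = -3.341e-20 J
Step 4: Convert to eV: -3.341e-20/1.602e-19 = -0.2086 eV

-0.2086


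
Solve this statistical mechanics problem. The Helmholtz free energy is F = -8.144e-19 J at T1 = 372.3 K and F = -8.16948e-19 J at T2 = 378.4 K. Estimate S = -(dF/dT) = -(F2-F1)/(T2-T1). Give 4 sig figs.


Step 1: dF = F2 - F1 = -8.16948e-19 - (-8.144e-19) = -2.548e-21 J
Step 2: dT = T2 - T1 = 378.4 - 372.3 = 6.1 K
Step 3: S = -dF/dT = -(-2.548e-21)/6.1 = 4.177e-22 J/K

4.177e-22


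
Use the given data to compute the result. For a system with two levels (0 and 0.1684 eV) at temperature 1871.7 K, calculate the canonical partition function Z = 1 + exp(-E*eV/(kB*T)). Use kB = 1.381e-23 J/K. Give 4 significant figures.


Step 1: Compute beta*E = E*eV/(kB*T) = 0.1684*1.602e-19/(1.381e-23*1871.7) = 1.044
Step 2: exp(-beta*E) = exp(-1.044) = 0.3522
Step 3: Z = 1 + 0.3522 = 1.352

1.352


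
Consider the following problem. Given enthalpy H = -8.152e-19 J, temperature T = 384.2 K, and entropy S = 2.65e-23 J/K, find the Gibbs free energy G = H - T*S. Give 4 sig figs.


Step 1: T*S = 384.2 * 2.65e-23 = 1.018e-20 J
Step 2: G = H - T*S = -8.152e-19 - 1.018e-20
Step 3: G = -8.254e-19 J

-8.254e-19


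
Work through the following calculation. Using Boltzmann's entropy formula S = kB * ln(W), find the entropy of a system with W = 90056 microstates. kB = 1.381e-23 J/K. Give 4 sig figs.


Step 1: ln(W) = ln(90056) = 11.41
Step 2: S = kB * ln(W) = 1.381e-23 * 11.41
Step 3: S = 1.575e-22 J/K

1.575e-22


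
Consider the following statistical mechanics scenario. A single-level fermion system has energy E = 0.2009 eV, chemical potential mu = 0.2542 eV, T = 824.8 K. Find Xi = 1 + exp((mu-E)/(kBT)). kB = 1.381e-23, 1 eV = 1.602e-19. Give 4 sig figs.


Step 1: (mu - E) = 0.2542 - 0.2009 = 0.0533 eV
Step 2: x = (mu-E)*eV/(kB*T) = 0.0533*1.602e-19/(1.381e-23*824.8) = 0.7496
Step 3: exp(x) = 2.116
Step 4: Xi = 1 + 2.116 = 3.116

3.116


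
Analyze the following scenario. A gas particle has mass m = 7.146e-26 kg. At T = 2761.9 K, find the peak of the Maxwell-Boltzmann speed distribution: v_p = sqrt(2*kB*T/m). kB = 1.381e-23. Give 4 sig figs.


Step 1: Numerator = 2*kB*T = 2*1.381e-23*2761.9 = 7.628e-20
Step 2: Ratio = 7.628e-20 / 7.146e-26 = 1.068e+06
Step 3: v_p = sqrt(1.068e+06) = 1033 m/s

1033


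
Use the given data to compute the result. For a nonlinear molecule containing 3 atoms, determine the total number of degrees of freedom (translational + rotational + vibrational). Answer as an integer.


Step 1: Translational DOF = 3
Step 2: Rotational DOF (nonlinear) = 3
Step 3: Vibrational DOF = 3*3 - 6 = 3
Step 4: Total = 3 + 3 + 3 = 9

9


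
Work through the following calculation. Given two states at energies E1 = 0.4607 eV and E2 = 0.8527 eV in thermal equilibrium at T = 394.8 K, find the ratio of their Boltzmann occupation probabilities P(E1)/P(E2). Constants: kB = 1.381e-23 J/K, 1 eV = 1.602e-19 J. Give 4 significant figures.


Step 1: Compute energy difference dE = E1 - E2 = 0.4607 - 0.8527 = -0.392 eV
Step 2: Convert to Joules: dE_J = -0.392 * 1.602e-19 = -6.28e-20 J
Step 3: Compute exponent = -dE_J / (kB * T) = -(-6.28e-20) / (1.381e-23 * 394.8) = 11.52
Step 4: P(E1)/P(E2) = exp(11.52) = 1.005e+05

1.005e+05


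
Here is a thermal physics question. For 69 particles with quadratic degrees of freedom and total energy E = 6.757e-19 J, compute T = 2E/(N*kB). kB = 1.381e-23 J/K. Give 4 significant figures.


Step 1: Numerator = 2*E = 2*6.757e-19 = 1.351e-18 J
Step 2: Denominator = N*kB = 69*1.381e-23 = 9.529e-22
Step 3: T = 1.351e-18 / 9.529e-22 = 1418 K

1418


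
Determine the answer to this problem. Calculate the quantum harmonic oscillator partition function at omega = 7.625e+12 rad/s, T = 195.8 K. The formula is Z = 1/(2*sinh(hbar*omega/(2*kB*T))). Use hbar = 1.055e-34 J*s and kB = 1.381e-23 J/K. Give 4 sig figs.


Step 1: Compute x = hbar*omega/(kB*T) = 1.055e-34*7.625e+12/(1.381e-23*195.8) = 0.2975
Step 2: x/2 = 0.1487
Step 3: sinh(x/2) = 0.1493
Step 4: Z = 1/(2*0.1493) = 3.349

3.349


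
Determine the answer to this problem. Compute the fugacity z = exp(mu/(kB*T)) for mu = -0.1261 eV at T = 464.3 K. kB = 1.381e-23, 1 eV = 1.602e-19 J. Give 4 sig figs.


Step 1: Convert mu to Joules: -0.1261*1.602e-19 = -2.02e-20 J
Step 2: kB*T = 1.381e-23*464.3 = 6.412e-21 J
Step 3: mu/(kB*T) = -3.151
Step 4: z = exp(-3.151) = 0.04283

0.04283


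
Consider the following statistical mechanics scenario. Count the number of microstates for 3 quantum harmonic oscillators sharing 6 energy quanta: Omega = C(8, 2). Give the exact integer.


Step 1: Use binomial coefficient C(8, 2)
Step 2: Numerator = 8! / 6!
Step 3: Denominator = 2!
Step 4: Omega = 28

28


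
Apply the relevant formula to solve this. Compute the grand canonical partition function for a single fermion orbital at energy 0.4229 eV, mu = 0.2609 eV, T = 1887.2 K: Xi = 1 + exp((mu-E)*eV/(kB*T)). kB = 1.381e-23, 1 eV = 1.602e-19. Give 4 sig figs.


Step 1: (mu - E) = 0.2609 - 0.4229 = -0.162 eV
Step 2: x = (mu-E)*eV/(kB*T) = -0.162*1.602e-19/(1.381e-23*1887.2) = -0.9958
Step 3: exp(x) = 0.3694
Step 4: Xi = 1 + 0.3694 = 1.369

1.369


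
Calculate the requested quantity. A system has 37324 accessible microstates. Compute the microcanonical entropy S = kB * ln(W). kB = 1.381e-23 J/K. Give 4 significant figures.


Step 1: ln(W) = ln(37324) = 10.53
Step 2: S = kB * ln(W) = 1.381e-23 * 10.53
Step 3: S = 1.454e-22 J/K

1.454e-22


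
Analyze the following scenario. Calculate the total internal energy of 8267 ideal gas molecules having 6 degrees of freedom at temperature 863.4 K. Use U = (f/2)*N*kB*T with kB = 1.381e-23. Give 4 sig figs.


Step 1: f/2 = 6/2 = 3.0
Step 2: N*kB*T = 8267*1.381e-23*863.4 = 9.857e-17
Step 3: U = 3.0 * 9.857e-17 = 2.957e-16 J

2.957e-16


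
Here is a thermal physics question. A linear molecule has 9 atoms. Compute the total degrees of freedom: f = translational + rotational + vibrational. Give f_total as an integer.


Step 1: Translational DOF = 3
Step 2: Rotational DOF (linear) = 2
Step 3: Vibrational DOF = 3*9 - 5 = 22
Step 4: Total = 3 + 2 + 22 = 27

27


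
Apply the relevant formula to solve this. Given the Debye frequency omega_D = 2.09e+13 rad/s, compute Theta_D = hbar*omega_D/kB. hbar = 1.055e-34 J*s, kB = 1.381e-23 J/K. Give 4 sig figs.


Step 1: hbar*omega_D = 1.055e-34 * 2.09e+13 = 2.205e-21 J
Step 2: Theta_D = 2.205e-21 / 1.381e-23
Step 3: Theta_D = 159.7 K

159.7


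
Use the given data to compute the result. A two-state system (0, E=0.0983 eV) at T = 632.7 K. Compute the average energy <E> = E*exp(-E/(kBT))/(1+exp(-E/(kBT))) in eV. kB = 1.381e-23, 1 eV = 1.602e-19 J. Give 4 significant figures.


Step 1: beta*E = 0.0983*1.602e-19/(1.381e-23*632.7) = 1.802
Step 2: exp(-beta*E) = 0.1649
Step 3: <E> = 0.0983*0.1649/(1+0.1649) = 0.01392 eV

0.01392


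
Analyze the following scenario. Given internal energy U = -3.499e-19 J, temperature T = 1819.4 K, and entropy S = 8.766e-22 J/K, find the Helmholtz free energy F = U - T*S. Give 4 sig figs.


Step 1: T*S = 1819.4 * 8.766e-22 = 1.595e-18 J
Step 2: F = U - T*S = -3.499e-19 - 1.595e-18
Step 3: F = -1.945e-18 J

-1.945e-18


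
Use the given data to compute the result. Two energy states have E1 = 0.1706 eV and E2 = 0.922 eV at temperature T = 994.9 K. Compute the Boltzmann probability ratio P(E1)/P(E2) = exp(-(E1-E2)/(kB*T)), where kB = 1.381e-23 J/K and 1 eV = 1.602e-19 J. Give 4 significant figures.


Step 1: Compute energy difference dE = E1 - E2 = 0.1706 - 0.922 = -0.7514 eV
Step 2: Convert to Joules: dE_J = -0.7514 * 1.602e-19 = -1.204e-19 J
Step 3: Compute exponent = -dE_J / (kB * T) = -(-1.204e-19) / (1.381e-23 * 994.9) = 8.761
Step 4: P(E1)/P(E2) = exp(8.761) = 6381

6381


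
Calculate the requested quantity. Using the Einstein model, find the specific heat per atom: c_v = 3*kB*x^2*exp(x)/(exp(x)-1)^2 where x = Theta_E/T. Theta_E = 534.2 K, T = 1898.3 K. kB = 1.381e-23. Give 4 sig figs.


Step 1: x = Theta_E/T = 534.2/1898.3 = 0.2814
Step 2: x^2 = 0.07919
Step 3: exp(x) = 1.325
Step 4: c_v = 3*1.381e-23*0.07919*1.325/(1.325-1)^2 = 4.116e-23

4.116e-23


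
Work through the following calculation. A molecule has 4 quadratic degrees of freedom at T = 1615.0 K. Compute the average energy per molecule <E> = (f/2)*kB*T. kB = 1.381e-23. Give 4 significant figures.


Step 1: f/2 = 4/2 = 2
Step 2: kB*T = 1.381e-23 * 1615.0 = 2.23e-20
Step 3: <E> = 2 * 2.23e-20 = 4.461e-20 J

4.461e-20


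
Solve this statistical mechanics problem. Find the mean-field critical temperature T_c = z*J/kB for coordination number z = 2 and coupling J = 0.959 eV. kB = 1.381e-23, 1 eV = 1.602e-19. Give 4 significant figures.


Step 1: z*J = 2*0.959 = 1.918 eV
Step 2: Convert to Joules: 1.918*1.602e-19 = 3.073e-19 J
Step 3: T_c = 3.073e-19 / 1.381e-23 = 2.225e+04 K

2.225e+04


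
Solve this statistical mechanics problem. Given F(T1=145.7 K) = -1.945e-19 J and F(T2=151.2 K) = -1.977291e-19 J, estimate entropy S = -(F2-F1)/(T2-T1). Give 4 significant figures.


Step 1: dF = F2 - F1 = -1.977291e-19 - (-1.945e-19) = -3.2291e-21 J
Step 2: dT = T2 - T1 = 151.2 - 145.7 = 5.5 K
Step 3: S = -dF/dT = -(-3.2291e-21)/5.5 = 5.871e-22 J/K

5.871e-22


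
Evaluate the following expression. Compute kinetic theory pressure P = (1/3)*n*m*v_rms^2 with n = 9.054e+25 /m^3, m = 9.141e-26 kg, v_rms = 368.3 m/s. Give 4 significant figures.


Step 1: v_rms^2 = 368.3^2 = 1.356e+05
Step 2: n*m = 9.054e+25*9.141e-26 = 8.276
Step 3: P = (1/3)*8.276*1.356e+05 = 3.742e+05 Pa

3.742e+05


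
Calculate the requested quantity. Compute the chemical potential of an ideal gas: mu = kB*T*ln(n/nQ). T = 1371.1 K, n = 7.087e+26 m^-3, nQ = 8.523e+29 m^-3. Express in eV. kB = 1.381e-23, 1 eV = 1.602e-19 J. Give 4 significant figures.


Step 1: n/nQ = 7.087e+26/8.523e+29 = 0.0008315
Step 2: ln(n/nQ) = -7.092
Step 3: mu = kB*T*ln(n/nQ) = 1.893e-20*-7.092 = -1.343e-19 J
Step 4: Convert to eV: -1.343e-19/1.602e-19 = -0.8383 eV

-0.8383
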